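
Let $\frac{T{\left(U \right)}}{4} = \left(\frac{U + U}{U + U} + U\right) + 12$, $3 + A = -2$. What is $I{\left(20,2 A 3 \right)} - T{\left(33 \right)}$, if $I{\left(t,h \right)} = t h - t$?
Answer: $-804$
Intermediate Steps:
$A = -5$ ($A = -3 - 2 = -5$)
$I{\left(t,h \right)} = - t + h t$ ($I{\left(t,h \right)} = h t - t = - t + h t$)
$T{\left(U \right)} = 52 + 4 U$ ($T{\left(U \right)} = 4 \left(\left(\frac{U + U}{U + U} + U\right) + 12\right) = 4 \left(\left(\frac{2 U}{2 U} + U\right) + 12\right) = 4 \left(\left(2 U \frac{1}{2 U} + U\right) + 12\right) = 4 \left(\left(1 + U\right) + 12\right) = 4 \left(13 + U\right) = 52 + 4 U$)
$I{\left(20,2 A 3 \right)} - T{\left(33 \right)} = 20 \left(-1 + 2 \left(-5\right) 3\right) - \left(52 + 4 \cdot 33\right) = 20 \left(-1 - 30\right) - \left(52 + 132\right) = 20 \left(-1 - 30\right) - 184 = 20 \left(-31\right) - 184 = -620 - 184 = -804$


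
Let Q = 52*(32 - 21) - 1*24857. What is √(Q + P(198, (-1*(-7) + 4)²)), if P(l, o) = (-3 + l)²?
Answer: 2*√3435 ≈ 117.22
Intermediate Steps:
Q = -24285 (Q = 52*11 - 24857 = 572 - 24857 = -24285)
√(Q + P(198, (-1*(-7) + 4)²)) = √(-24285 + (-3 + 198)²) = √(-24285 + 195²) = √(-24285 + 38025) = √13740 = 2*√3435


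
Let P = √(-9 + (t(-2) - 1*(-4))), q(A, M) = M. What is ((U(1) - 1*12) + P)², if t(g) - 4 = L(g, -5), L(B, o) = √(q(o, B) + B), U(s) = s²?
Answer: (11 - √(-1 + 2*I))² ≈ 102.7 - 25.984*I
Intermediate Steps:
L(B, o) = √2*√B (L(B, o) = √(B + B) = √(2*B) = √2*√B)
t(g) = 4 + √2*√g
P = √(-1 + 2*I) (P = √(-9 + ((4 + √2*√(-2)) - 1*(-4))) = √(-9 + ((4 + √2*(I*√2)) + 4)) = √(-9 + ((4 + 2*I) + 4)) = √(-9 + (8 + 2*I)) = √(-1 + 2*I) ≈ 0.78615 + 1.272*I)
((U(1) - 1*12) + P)² = ((1² - 1*12) + √(-1 + 2*I))² = ((1 - 12) + √(-1 + 2*I))² = (-11 + √(-1 + 2*I))²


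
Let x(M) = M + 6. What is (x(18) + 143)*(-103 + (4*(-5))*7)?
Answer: -40581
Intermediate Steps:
x(M) = 6 + M
(x(18) + 143)*(-103 + (4*(-5))*7) = ((6 + 18) + 143)*(-103 + (4*(-5))*7) = (24 + 143)*(-103 - 20*7) = 167*(-103 - 140) = 167*(-243) = -40581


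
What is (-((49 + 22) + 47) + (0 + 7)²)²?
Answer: 4761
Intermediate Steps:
(-((49 + 22) + 47) + (0 + 7)²)² = (-(71 + 47) + 7²)² = (-1*118 + 49)² = (-118 + 49)² = (-69)² = 4761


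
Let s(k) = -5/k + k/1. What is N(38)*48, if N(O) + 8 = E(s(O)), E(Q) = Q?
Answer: 27240/19 ≈ 1433.7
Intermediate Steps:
s(k) = k - 5/k (s(k) = -5/k + k*1 = -5/k + k = k - 5/k)
N(O) = -8 + O - 5/O (N(O) = -8 + (O - 5/O) = -8 + O - 5/O)
N(38)*48 = (-8 + 38 - 5/38)*48 = (1135/38)*48 = 27240/19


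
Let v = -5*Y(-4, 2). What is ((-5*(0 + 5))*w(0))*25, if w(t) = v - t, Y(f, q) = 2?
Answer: 6250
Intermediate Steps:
v = -10 (v = -5*2 = -10)
w(t) = -10 - t
((-5*(0 + 5))*w(0))*25 = ((-5*(0 + 5))*(-10 - 1*0))*25 = ((-5*5)*(-10 + 0))*25 = -25*(-10)*25 = 250*25 = 6250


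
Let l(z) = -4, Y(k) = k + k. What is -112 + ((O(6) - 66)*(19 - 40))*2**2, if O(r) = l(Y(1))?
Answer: 5768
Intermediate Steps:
Y(k) = 2*k
O(r) = -4
-112 + ((O(6) - 66)*(19 - 40))*2**2 = -112 + ((-4 - 66)*(19 - 40))*2**2 = -112 - 70*(-21)*4 = -112 + 1470*4 = -112 + 5880 = 5768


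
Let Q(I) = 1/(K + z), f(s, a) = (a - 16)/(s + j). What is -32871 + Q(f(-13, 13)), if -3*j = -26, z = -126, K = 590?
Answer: -15252143/464 ≈ -32871.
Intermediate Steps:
j = 26/3 (j = -⅓*(-26) = 26/3 ≈ 8.6667)
f(s, a) = (-16 + a)/(26/3 + s) (f(s, a) = (a - 16)/(s + 26/3) = (-16 + a)/(26/3 + s))
Q(I) = 1/464 (Q(I) = 1/(590 - 126) = 1/464)
-32871 + Q(f(-13, 13)) = -32871 + 1/464 = -15252143/464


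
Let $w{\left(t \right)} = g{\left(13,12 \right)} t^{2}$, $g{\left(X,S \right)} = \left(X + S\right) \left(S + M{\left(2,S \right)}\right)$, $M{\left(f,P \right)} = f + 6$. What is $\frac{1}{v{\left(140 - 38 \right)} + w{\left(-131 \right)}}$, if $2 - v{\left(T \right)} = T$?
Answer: $\frac{1}{8580400} \approx 1.1654 \cdot 10^{-7}$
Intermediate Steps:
$M{\left(f,P \right)} = 6 + f$
$v{\left(T \right)} = 2 - T$
$g{\left(X,S \right)} = \left(8 + S\right) \left(S + X\right)$ ($g{\left(X,S \right)} = \left(X + S\right) \left(S + \left(6 + 2\right)\right) = \left(S + X\right) \left(S + 8\right) = \left(S + X\right) \left(8 + S\right) = \left(8 + S\right) \left(S + X\right)$)
$w{\left(t \right)} = 500 t^{2}$ ($w{\left(t \right)} = \left(12^{2} + 8 \cdot 12 + 8 \cdot 13 + 12 \cdot 13\right) t^{2} = \left(144 + 96 + 104 + 156\right) t^{2} = 500 t^{2}$)
$\frac{1}{v{\left(140 - 38 \right)} + w{\left(-131 \right)}} = \frac{1}{\left(2 - \left(140 - 38\right)\right) + 500 \left(-131\right)^{2}} = \frac{1}{\left(2 - 102\right) + 500 \cdot 17161} = \frac{1}{\left(2 - 102\right) + 8580500} = \frac{1}{-100 + 8580500} = \frac{1}{8580400}$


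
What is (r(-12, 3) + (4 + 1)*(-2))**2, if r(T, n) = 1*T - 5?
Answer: 729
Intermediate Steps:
r(T, n) = -5 + T (r(T, n) = T - 5 = -5 + T)
(r(-12, 3) + (4 + 1)*(-2))**2 = ((-5 - 12) + (4 + 1)*(-2))**2 = (-17 + 5*(-2))**2 = (-17 - 10)**2 = (-27)**2 = 729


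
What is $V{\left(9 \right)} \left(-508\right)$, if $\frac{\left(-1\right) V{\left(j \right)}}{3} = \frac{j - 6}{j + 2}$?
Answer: $\frac{4572}{11} \approx 415.64$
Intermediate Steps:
$V{\left(j \right)} = - \frac{3 \left(-6 + j\right)}{2 + j}$ ($V{\left(j \right)} = - 3 \frac{j - 6}{j + 2} = - 3 \frac{-6 + j}{2 + j} = - \frac{3 \left(-6 + j\right)}{2 + j}$)
$V{\left(9 \right)} \left(-508\right) = \frac{3 \left(6 - 9\right)}{2 + 9} \left(-508\right) = \frac{3 \left(6 - 9\right)}{11} \left(-508\right) = 3 \cdot \frac{1}{11} \left(-3\right) \left(-508\right) = \left(- \frac{9}{11}\right) \left(-508\right) = \frac{4572}{11}$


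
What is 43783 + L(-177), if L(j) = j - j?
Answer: 43783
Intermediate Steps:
L(j) = 0
43783 + L(-177) = 43783 + 0 = 43783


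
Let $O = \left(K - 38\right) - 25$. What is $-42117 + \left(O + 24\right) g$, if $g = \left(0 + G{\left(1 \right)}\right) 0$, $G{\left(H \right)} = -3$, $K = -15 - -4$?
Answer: $-42117$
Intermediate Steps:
$K = -11$ ($K = -15 + 4 = -11$)
$g = 0$ ($g = \left(0 - 3\right) 0 = \left(-3\right) 0 = 0$)
$O = -74$ ($O = \left(-11 - 38\right) - 25 = -49 - 25 = -74$)
$-42117 + \left(O + 24\right) g = -42117 + \left(-74 + 24\right) 0 = -42117 - 0 = -42117 + 0 = -42117$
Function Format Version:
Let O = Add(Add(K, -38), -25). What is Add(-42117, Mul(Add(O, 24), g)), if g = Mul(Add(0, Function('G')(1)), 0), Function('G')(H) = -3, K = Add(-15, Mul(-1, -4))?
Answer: -42117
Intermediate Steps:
K = -11 (K = Add(-15, 4) = -11)
g = 0 (g = Mul(Add(0, -3), 0) = Mul(-3, 0) = 0)
O = -74 (O = Add(Add(-11, -38), -25) = Add(-49, -25) = -74)
Add(-42117, Mul(Add(O, 24), g)) = Add(-42117, Mul(Add(-74, 24), 0)) = Add(-42117, Mul(-50, 0)) = Add(-42117, 0) = -42117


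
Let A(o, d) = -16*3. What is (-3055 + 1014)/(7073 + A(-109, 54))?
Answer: -2041/7025 ≈ -0.29053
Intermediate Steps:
A(o, d) = -48
(-3055 + 1014)/(7073 + A(-109, 54)) = (-3055 + 1014)/(7073 - 48) = -2041/7025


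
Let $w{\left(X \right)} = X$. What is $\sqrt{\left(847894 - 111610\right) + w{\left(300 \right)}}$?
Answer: $2 \sqrt{184146} \approx 858.25$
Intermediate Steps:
$\sqrt{\left(847894 - 111610\right) + w{\left(300 \right)}} = \sqrt{\left(847894 - 111610\right) + 300} = \sqrt{736284 + 300} = \sqrt{736584} = 2 \sqrt{184146}$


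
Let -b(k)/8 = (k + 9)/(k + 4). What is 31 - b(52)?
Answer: 278/7 ≈ 39.714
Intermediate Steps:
b(k) = -8*(9 + k)/(4 + k) (b(k) = -8*(k + 9)/(k + 4) = -8*(9 + k)/(4 + k))
31 - b(52) = 31 - 8*(-9 - 1*52)/(4 + 52) = 31 - 8*(-9 - 52)/56 = 31 - 8*(-61)/56 = 31 - 1*(-61/7) = 31 + 61/7 = 278/7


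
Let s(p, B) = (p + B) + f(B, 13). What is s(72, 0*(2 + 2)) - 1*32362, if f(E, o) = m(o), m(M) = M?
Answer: -32277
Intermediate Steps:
f(E, o) = o
s(p, B) = 13 + B + p (s(p, B) = (p + B) + 13 = (B + p) + 13 = 13 + B + p)
s(72, 0*(2 + 2)) - 1*32362 = (13 + 0*(2 + 2) + 72) - 1*32362 = (13 + 0*4 + 72) - 32362 = (13 + 0 + 72) - 32362 = 85 - 32362 = -32277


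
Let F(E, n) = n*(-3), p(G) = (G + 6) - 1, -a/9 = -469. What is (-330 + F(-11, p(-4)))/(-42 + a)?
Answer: -111/1393 ≈ -0.079684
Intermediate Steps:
a = 4221 (a = -9*(-469) = 4221)
p(G) = 5 + G (p(G) = (6 + G) - 1 = 5 + G)
F(E, n) = -3*n
(-330 + F(-11, p(-4)))/(-42 + a) = (-330 - 3*(5 - 4))/(-42 + 4221) = (-330 - 3*1)/4179 = (-330 - 3)*(1/4179) = -333*1/4179 = -111/1393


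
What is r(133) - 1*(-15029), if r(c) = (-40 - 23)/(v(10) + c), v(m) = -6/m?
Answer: 9948883/662 ≈ 15029.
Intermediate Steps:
r(c) = -63/(-3/5 + c) (r(c) = (-40 - 23)/(-6/10 + c) = -63/(-6*1/10 + c) = -63/(-3/5 + c))
r(133) - 1*(-15029) = -315/(-3 + 5*133) - 1*(-15029) = -315/(-3 + 665) + 15029 = -315/662 + 15029 = 9948883/662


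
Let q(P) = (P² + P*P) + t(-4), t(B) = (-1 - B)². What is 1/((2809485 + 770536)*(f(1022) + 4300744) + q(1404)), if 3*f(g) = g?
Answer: 3/46193932115657 ≈ 6.4944e-14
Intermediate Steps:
f(g) = g/3
q(P) = 9 + 2*P² (q(P) = (P² + P*P) + (1 - 4)² = (P² + P²) + (-3)² = 2*P² + 9 = 9 + 2*P²)
1/((2809485 + 770536)*(f(1022) + 4300744) + q(1404)) = 1/((2809485 + 770536)*((⅓)*1022 + 4300744) + (9 + 2*1404²)) = 1/(3580021*(1022/3 + 4300744) + (9 + 2*1971216)) = 1/(3580021*(12903254/3) + (9 + 3942432)) = 1/(46193920288334/3 + 3942441) = 1/(46193932115657/3) = 3/46193932115657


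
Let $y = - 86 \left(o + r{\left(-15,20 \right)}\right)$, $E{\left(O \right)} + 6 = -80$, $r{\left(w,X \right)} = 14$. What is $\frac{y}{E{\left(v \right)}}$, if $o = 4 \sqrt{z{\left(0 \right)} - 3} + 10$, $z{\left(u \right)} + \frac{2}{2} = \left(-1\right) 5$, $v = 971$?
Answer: $24 + 12 i \approx 24.0 + 12.0 i$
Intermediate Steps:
$z{\left(u \right)} = -6$ ($z{\left(u \right)} = -1 - 5 = -6$)
$E{\left(O \right)} = -86$ ($E{\left(O \right)} = -6 - 80 = -86$)
$o = 10 + 12 i$ ($o = 4 \sqrt{-6 - 3} + 10 = 4 \sqrt{-9} + 10 = 4 \cdot 3 i + 10 = 12 i + 10 = 10 + 12 i \approx 10.0 + 12.0 i$)
$y = -2064 - 1032 i$ ($y = - 86 \left(\left(10 + 12 i\right) + 14\right) = - 86 \left(24 + 12 i\right) = -2064 - 1032 i \approx -2064.0 - 1032.0 i$)
$\frac{y}{E{\left(v \right)}} = \frac{-2064 - 1032 i}{-86} = \left(-2064 - 1032 i\right) \left(- \frac{1}{86}\right) = 24 + 12 i$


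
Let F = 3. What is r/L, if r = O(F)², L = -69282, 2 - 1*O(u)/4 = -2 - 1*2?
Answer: -32/3849 ≈ -0.0083138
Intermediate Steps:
O(u) = 24 (O(u) = 8 - 4*(-2 - 1*2) = 8 - 4*(-2 - 2) = 8 - 4*(-4) = 8 + 16 = 24)
r = 576 (r = 24² = 576)
r/L = 576/(-69282) = 576*(-1/69282) = -32/3849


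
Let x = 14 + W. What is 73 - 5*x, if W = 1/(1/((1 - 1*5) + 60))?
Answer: -277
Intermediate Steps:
W = 56 (W = 1/(1/((1 - 5) + 60)) = 1/(1/(-4 + 60)) = 1/(1/56) = 56)
x = 70 (x = 14 + 56 = 70)
73 - 5*x = 73 - 5*70 = 73 - 350 = -277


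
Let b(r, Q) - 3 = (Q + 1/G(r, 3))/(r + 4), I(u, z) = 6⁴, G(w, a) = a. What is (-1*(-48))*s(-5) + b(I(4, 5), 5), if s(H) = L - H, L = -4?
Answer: 49729/975 ≈ 51.004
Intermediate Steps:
I(u, z) = 1296
s(H) = -4 - H
b(r, Q) = 3 + (⅓ + Q)/(4 + r) (b(r, Q) = 3 + (Q + 1/3)/(r + 4) = 3 + (Q + ⅓)/(4 + r) = 3 + (⅓ + Q)/(4 + r))
(-1*(-48))*s(-5) + b(I(4, 5), 5) = (-1*(-48))*(-4 - 1*(-5)) + (37/3 + 5 + 3*1296)/(4 + 1296) = 48*(-4 + 5) + (37/3 + 5 + 3888)/1300 = 48*1 + (1/1300)*(11716/3) = 48 + 2929/975 = 49729/975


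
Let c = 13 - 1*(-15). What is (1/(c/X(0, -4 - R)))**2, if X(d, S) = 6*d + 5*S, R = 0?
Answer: 25/49 ≈ 0.51020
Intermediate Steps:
c = 28 (c = 13 + 15 = 28)
X(d, S) = 5*S + 6*d
(1/(c/X(0, -4 - R)))**2 = (1/(28/(5*(-4 - 1*0) + 6*0)))**2 = (1/(28/(5*(-4 + 0) + 0)))**2 = (1/(28/(5*(-4) + 0)))**2 = (1/(28/(-20 + 0)))**2 = (1/(28/(-20)))**2 = (1/(28*(-1/20)))**2 = (1/(-7/5))**2 = (-5/7)**2 = 25/49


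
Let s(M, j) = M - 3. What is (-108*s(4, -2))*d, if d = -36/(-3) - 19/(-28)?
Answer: -9585/7 ≈ -1369.3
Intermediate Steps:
d = 355/28 (d = -36*(-⅓) - 19*(-1/28) = 12 + 19/28 = 355/28 ≈ 12.679)
s(M, j) = -3 + M
(-108*s(4, -2))*d = -108*(-3 + 4)*(355/28) = -108*1*(355/28) = -108*355/28 = -9585/7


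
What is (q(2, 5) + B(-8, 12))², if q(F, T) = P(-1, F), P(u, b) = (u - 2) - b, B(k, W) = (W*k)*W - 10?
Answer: 1361889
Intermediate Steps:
B(k, W) = -10 + k*W² (B(k, W) = k*W² - 10 = -10 + k*W²)
P(u, b) = -2 + u - b (P(u, b) = (-2 + u) - b = -2 + u - b)
q(F, T) = -3 - F (q(F, T) = -2 - 1 - F = -3 - F)
(q(2, 5) + B(-8, 12))² = ((-3 - 1*2) + (-10 - 8*12²))² = ((-3 - 2) + (-10 - 8*144))² = (-5 + (-10 - 1152))² = (-5 - 1162)² = (-1167)² = 1361889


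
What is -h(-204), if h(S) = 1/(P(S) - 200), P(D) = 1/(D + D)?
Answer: 408/81601 ≈ 0.0049999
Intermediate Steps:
P(D) = 1/(2*D)
h(S) = 1/(-200 + 1/(2*S)) (h(S) = 1/(1/(2*S) - 200) = 1/(-200 + 1/(2*S)))
-h(-204) = -(-2)*(-204)/(-1 + 400*(-204)) = -(-2)*(-204)/(-1 - 81600) = -(-2)*(-204)/(-81601) = -(-2)*(-204)*(-1)/81601 = -1*(-408/81601) = 408/81601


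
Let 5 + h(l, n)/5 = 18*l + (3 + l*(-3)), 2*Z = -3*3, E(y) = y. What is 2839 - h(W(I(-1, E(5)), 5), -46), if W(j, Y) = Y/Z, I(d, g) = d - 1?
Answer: 8797/3 ≈ 2932.3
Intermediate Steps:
Z = -9/2 (Z = (-3*3)/2 = (½)*(-9) = -9/2 ≈ -4.5000)
I(d, g) = -1 + d
W(j, Y) = -2*Y/9 (W(j, Y) = Y/(-9/2) = Y*(-2/9) = -2*Y/9)
h(l, n) = -10 + 75*l (h(l, n) = -25 + 5*(18*l + (3 + l*(-3))) = -25 + 5*(18*l + (3 - 3*l)) = -25 + 5*(3 + 15*l) = -25 + (15 + 75*l) = -10 + 75*l)
2839 - h(W(I(-1, E(5)), 5), -46) = 2839 - (-10 + 75*(-2/9*5)) = 2839 - (-10 + 75*(-10/9)) = 2839 - (-10 - 250/3) = 2839 - 1*(-280/3) = 2839 + 280/3 = 8797/3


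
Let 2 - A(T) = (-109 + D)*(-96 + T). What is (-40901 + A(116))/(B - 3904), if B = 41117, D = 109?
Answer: -40899/37213 ≈ -1.0991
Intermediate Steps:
A(T) = 2 (A(T) = 2 - (-109 + 109)*(-96 + T) = 2 - 0*(-96 + T) = 2 - 1*0 = 2 + 0 = 2)
(-40901 + A(116))/(B - 3904) = (-40901 + 2)/(41117 - 3904) = -40899/37213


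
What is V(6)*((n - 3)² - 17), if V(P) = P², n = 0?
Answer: -288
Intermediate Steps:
V(6)*((n - 3)² - 17) = 6²*((0 - 3)² - 17) = 36*((-3)² - 17) = 36*(9 - 17) = 36*(-8) = -288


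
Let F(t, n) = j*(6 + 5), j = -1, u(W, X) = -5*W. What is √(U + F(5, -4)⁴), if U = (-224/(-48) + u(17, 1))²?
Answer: 5*√7594/3 ≈ 145.24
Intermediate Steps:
F(t, n) = -11 (F(t, n) = -(6 + 5) = -1*11 = -11)
U = 58081/9 (U = (-224/(-48) - 5*17)² = (-224*(-1/48) - 85)² = (14/3 - 85)² = (-241/3)² = 58081/9 ≈ 6453.4)
√(U + F(5, -4)⁴) = √(58081/9 + (-11)⁴) = √(58081/9 + 14641) = √(189850/9) = 5*√7594/3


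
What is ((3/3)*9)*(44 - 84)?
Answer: -360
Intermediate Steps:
((3/3)*9)*(44 - 84) = ((3*(⅓))*9)*(-40) = (1*9)*(-40) = 9*(-40) = -360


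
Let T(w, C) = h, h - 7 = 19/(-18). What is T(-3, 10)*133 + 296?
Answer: 19559/18 ≈ 1086.6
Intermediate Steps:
h = 107/18 (h = 7 + 19/(-18) = 7 + 19*(-1/18) = 7 - 19/18 = 107/18 ≈ 5.9444)
T(w, C) = 107/18
T(-3, 10)*133 + 296 = (107/18)*133 + 296 = 14231/18 + 296 = 19559/18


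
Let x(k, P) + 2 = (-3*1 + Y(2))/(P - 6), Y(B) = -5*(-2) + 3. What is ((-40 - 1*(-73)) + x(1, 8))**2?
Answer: 1296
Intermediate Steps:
Y(B) = 13 (Y(B) = 10 + 3 = 13)
x(k, P) = -2 + 10/(-6 + P) (x(k, P) = -2 + (-3*1 + 13)/(P - 6) = -2 + (-3 + 13)/(-6 + P) = -2 + 10/(-6 + P))
((-40 - 1*(-73)) + x(1, 8))**2 = ((-40 - 1*(-73)) + 2*(11 - 1*8)/(-6 + 8))**2 = ((-40 + 73) + 2*(11 - 8)/2)**2 = (33 + 2*(1/2)*3)**2 = (33 + 3)**2 = 36**2 = 1296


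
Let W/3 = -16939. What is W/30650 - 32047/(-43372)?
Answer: -610897187/664675900 ≈ -0.91909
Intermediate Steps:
W = -50817 (W = 3*(-16939) = -50817)
W/30650 - 32047/(-43372) = -50817/30650 - 32047/(-43372) = -50817*1/30650 - 32047*(-1/43372) = -50817/30650 + 32047/43372 = -610897187/664675900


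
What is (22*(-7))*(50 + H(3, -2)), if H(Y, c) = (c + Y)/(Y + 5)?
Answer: -30877/4 ≈ -7719.3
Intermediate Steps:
H(Y, c) = (Y + c)/(5 + Y)
(22*(-7))*(50 + H(3, -2)) = (22*(-7))*(50 + (3 - 2)/(5 + 3)) = -154*(50 + 1/8) = -154*(50 + (⅛)*1) = -154*(50 + ⅛) = -154*401/8 = -30877/4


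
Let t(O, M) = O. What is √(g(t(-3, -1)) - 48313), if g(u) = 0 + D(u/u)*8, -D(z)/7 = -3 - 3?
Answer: I*√47977 ≈ 219.04*I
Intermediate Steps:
D(z) = 42 (D(z) = -7*(-3 - 3) = -7*(-6) = 42)
g(u) = 336 (g(u) = 0 + 42*8 = 0 + 336 = 336)
√(g(t(-3, -1)) - 48313) = √(336 - 48313) = √(-47977) = I*√47977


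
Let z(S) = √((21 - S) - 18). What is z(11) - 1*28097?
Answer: -28097 + 2*I*√2 ≈ -28097.0 + 2.8284*I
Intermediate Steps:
z(S) = √(3 - S)
z(11) - 1*28097 = √(3 - 1*11) - 1*28097 = √(3 - 11) - 28097 = √(-8) - 28097 = 2*I*√2 - 28097 = -28097 + 2*I*√2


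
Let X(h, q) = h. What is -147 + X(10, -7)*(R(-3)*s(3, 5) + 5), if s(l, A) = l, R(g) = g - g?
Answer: -97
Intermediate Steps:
R(g) = 0
-147 + X(10, -7)*(R(-3)*s(3, 5) + 5) = -147 + 10*(0*3 + 5) = -147 + 10*(0 + 5) = -147 + 10*5 = -147 + 50 = -97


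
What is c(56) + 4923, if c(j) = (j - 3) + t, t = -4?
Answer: 4972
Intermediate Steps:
c(j) = -7 + j (c(j) = (j - 3) - 4 = (-3 + j) - 4 = -7 + j)
c(56) + 4923 = (-7 + 56) + 4923 = 49 + 4923 = 4972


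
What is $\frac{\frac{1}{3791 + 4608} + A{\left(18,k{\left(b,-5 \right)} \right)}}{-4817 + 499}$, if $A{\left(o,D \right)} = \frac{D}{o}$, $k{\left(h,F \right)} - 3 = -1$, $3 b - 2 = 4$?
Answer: $- \frac{4204}{163200969} \approx -2.576 \cdot 10^{-5}$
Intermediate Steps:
$b = 2$ ($b = \frac{2}{3} + \frac{1}{3} \cdot 4 = \frac{2}{3} + \frac{4}{3} = 2$)
$k{\left(h,F \right)} = 2$ ($k{\left(h,F \right)} = 3 - 1 = 2$)
$\frac{\frac{1}{3791 + 4608} + A{\left(18,k{\left(b,-5 \right)} \right)}}{-4817 + 499} = \frac{\frac{1}{3791 + 4608} + \frac{2}{18}}{-4817 + 499} = \frac{\frac{1}{8399} + 2 \cdot \frac{1}{18}}{-4318} = \left(\frac{1}{8399} + \frac{1}{9}\right) \left(- \frac{1}{4318}\right) = \frac{8408}{75591} \left(- \frac{1}{4318}\right) = - \frac{4204}{163200969}$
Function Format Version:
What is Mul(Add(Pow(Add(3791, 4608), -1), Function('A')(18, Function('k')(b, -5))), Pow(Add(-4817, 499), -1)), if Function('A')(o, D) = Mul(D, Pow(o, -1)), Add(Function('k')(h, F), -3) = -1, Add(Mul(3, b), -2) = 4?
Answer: Rational(-4204, 163200969) ≈ -2.5760e-5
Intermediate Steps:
b = 2 (b = Add(Rational(2, 3), Mul(Rational(1, 3), 4)) = Add(Rational(2, 3), Rational(4, 3)) = 2)
Function('k')(h, F) = 2 (Function('k')(h, F) = Add(3, -1) = 2)
Mul(Add(Pow(Add(3791, 4608), -1), Function('A')(18, Function('k')(b, -5))), Pow(Add(-4817, 499), -1)) = Mul(Add(Pow(Add(3791, 4608), -1), Mul(2, Pow(18, -1))), Pow(Add(-4817, 499), -1)) = Mul(Add(Pow(8399, -1), Mul(2, Rational(1, 18))), Pow(-4318, -1)) = Mul(Add(Rational(1, 8399), Rational(1, 9)), Rational(-1, 4318)) = Mul(Rational(8408, 75591), Rational(-1, 4318)) = Rational(-4204, 163200969)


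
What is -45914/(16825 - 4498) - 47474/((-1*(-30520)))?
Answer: -141893377/26872860 ≈ -5.2802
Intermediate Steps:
-45914/(16825 - 4498) - 47474/((-1*(-30520))) = -45914/12327 - 47474/30520 = -45914*1/12327 - 47474*1/30520 = -45914/12327 - 3391/2180 = -141893377/26872860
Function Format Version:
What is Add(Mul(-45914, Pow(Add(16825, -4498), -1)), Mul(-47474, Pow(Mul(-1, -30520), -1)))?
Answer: Rational(-141893377, 26872860) ≈ -5.2802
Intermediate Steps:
Add(Mul(-45914, Pow(Add(16825, -4498), -1)), Mul(-47474, Pow(Mul(-1, -30520), -1))) = Add(Mul(-45914, Pow(12327, -1)), Mul(-47474, Pow(30520, -1))) = Add(Mul(-45914, Rational(1, 12327)), Mul(-47474, Rational(1, 30520))) = Add(Rational(-45914, 12327), Rational(-3391, 2180)) = Rational(-141893377, 26872860)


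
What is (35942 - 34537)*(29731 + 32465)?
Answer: 87385380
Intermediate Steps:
(35942 - 34537)*(29731 + 32465) = 1405*62196 = 87385380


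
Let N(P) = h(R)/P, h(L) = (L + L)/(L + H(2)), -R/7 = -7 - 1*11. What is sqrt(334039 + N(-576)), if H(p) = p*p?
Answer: sqrt(90324144690)/520 ≈ 577.96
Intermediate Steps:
H(p) = p**2
R = 126 (R = -7*(-7 - 1*11) = -7*(-7 - 11) = -7*(-18) = 126)
h(L) = 2*L/(4 + L) (h(L) = (L + L)/(L + 2**2) = (2*L)/(L + 4) = (2*L)/(4 + L) = 2*L/(4 + L))
N(P) = 126/(65*P) (N(P) = (2*126/(4 + 126))/P = (2*126/130)/P = (2*126*(1/130))/P = 126/(65*P))
sqrt(334039 + N(-576)) = sqrt(334039 + (126/65)/(-576)) = sqrt(334039 + (126/65)*(-1/576)) = sqrt(334039 - 7/2080) = sqrt(694801113/2080) = sqrt(90324144690)/520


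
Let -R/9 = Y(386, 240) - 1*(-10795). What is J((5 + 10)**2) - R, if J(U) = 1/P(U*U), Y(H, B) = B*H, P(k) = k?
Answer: 47127571876/50625 ≈ 9.3092e+5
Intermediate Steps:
R = -930915 (R = -9*(240*386 - 1*(-10795)) = -9*(92640 + 10795) = -9*103435 = -930915)
J(U) = U**(-2) (J(U) = 1/(U*U) = 1/(U**2) = U**(-2))
J((5 + 10)**2) - R = ((5 + 10)**2)**(-2) - 1*(-930915) = (15**2)**(-2) + 930915 = 225**(-2) + 930915 = 1/50625 + 930915 = 47127571876/50625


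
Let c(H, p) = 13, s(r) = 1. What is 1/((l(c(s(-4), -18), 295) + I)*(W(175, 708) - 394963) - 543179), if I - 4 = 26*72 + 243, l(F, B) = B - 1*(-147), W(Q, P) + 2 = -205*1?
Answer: -1/1012573549 ≈ -9.8758e-10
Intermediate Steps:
W(Q, P) = -207 (W(Q, P) = -2 - 205*1 = -2 - 205 = -207)
l(F, B) = 147 + B (l(F, B) = B + 147 = 147 + B)
I = 2119 (I = 4 + (26*72 + 243) = 4 + (1872 + 243) = 4 + 2115 = 2119)
1/((l(c(s(-4), -18), 295) + I)*(W(175, 708) - 394963) - 543179) = 1/(((147 + 295) + 2119)*(-207 - 394963) - 543179) = 1/((442 + 2119)*(-395170) - 543179) = 1/(2561*(-395170) - 543179) = 1/(-1012030370 - 543179) = 1/(-1012573549) = -1/1012573549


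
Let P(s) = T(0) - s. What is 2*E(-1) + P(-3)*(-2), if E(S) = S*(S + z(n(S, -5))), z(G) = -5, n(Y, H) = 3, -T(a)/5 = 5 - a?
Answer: 56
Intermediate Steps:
T(a) = -25 + 5*a (T(a) = -5*(5 - a) = -25 + 5*a)
P(s) = -25 - s (P(s) = (-25 + 5*0) - s = (-25 + 0) - s = -25 - s)
E(S) = S*(-5 + S) (E(S) = S*(S - 5) = S*(-5 + S))
2*E(-1) + P(-3)*(-2) = 2*(-(-5 - 1)) + (-25 - 1*(-3))*(-2) = 2*(-1*(-6)) + (-25 + 3)*(-2) = 2*6 - 22*(-2) = 12 + 44 = 56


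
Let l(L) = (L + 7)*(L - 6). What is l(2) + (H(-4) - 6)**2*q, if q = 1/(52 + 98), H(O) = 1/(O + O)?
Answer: -343199/9600 ≈ -35.750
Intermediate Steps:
H(O) = 1/(2*O)
q = 1/150 ≈ 0.0066667
l(L) = (-6 + L)*(7 + L) (l(L) = (7 + L)*(-6 + L) = (-6 + L)*(7 + L))
l(2) + (H(-4) - 6)**2*q = (-42 + 2 + 2**2) + ((1/2)/(-4) - 6)**2*(1/150) = (-42 + 2 + 4) + ((1/2)*(-1/4) - 6)**2*(1/150) = -36 + (-1/8 - 6)**2*(1/150) = -36 + (-49/8)**2*(1/150) = -36 + (2401/64)*(1/150) = -36 + 2401/9600 = -343199/9600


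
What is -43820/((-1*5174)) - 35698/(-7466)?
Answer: 127965393/9657271 ≈ 13.251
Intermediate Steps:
-43820/((-1*5174)) - 35698/(-7466) = -43820/(-5174) - 35698*(-1/7466) = -43820*(-1/5174) + 17849/3733 = 21910/2587 + 17849/3733 = 127965393/9657271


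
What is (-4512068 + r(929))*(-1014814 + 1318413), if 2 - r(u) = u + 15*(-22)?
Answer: -1370040581335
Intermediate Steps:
r(u) = 332 - u (r(u) = 2 - (u + 15*(-22)) = 2 - (u - 330) = 2 - (-330 + u) = 2 + (330 - u) = 332 - u)
(-4512068 + r(929))*(-1014814 + 1318413) = (-4512068 + (332 - 1*929))*(-1014814 + 1318413) = (-4512068 + (332 - 929))*303599 = (-4512068 - 597)*303599 = -4512665*303599 = -1370040581335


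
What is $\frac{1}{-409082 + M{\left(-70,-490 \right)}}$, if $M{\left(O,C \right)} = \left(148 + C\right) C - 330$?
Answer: $- \frac{1}{241832} \approx -4.1351 \cdot 10^{-6}$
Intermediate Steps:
$M{\left(O,C \right)} = -330 + C \left(148 + C\right)$ ($M{\left(O,C \right)} = C \left(148 + C\right) - 330 = -330 + C \left(148 + C\right)$)
$\frac{1}{-409082 + M{\left(-70,-490 \right)}} = \frac{1}{-409082 + \left(-330 + \left(-490\right)^{2} + 148 \left(-490\right)\right)} = \frac{1}{-409082 - -167250} = \frac{1}{-409082 + 167250} = \frac{1}{-241832} = - \frac{1}{241832}$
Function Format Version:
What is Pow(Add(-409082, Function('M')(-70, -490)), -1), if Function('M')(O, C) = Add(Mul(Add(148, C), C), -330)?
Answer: Rational(-1, 241832) ≈ -4.1351e-6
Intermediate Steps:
Function('M')(O, C) = Add(-330, Mul(C, Add(148, C))) (Function('M')(O, C) = Add(Mul(C, Add(148, C)), -330) = Add(-330, Mul(C, Add(148, C))))
Pow(Add(-409082, Function('M')(-70, -490)), -1) = Pow(Add(-409082, Add(-330, Pow(-490, 2), Mul(148, -490))), -1) = Pow(Add(-409082, Add(-330, 240100, -72520)), -1) = Pow(Add(-409082, 167250), -1) = Pow(-241832, -1) = Rational(-1, 241832)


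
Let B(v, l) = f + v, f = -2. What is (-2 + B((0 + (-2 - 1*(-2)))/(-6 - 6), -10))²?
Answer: 16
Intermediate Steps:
B(v, l) = -2 + v
(-2 + B((0 + (-2 - 1*(-2)))/(-6 - 6), -10))² = (-2 + (-2 + (0 + (-2 - 1*(-2)))/(-6 - 6)))² = (-2 + (-2 + (0 + (-2 + 2))/(-12)))² = (-2 + (-2 + (0 + 0)*(-1/12)))² = (-2 + (-2 + 0*(-1/12)))² = (-2 + (-2 + 0))² = (-2 - 2)² = (-4)² = 16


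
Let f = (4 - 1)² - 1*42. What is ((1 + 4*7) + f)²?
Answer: 16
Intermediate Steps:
f = -33 (f = 3² - 42 = 9 - 42 = -33)
((1 + 4*7) + f)² = ((1 + 4*7) - 33)² = ((1 + 28) - 33)² = (29 - 33)² = (-4)² = 16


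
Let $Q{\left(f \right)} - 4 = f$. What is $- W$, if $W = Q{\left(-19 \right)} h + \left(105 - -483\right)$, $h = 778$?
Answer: $11082$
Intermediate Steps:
$Q{\left(f \right)} = 4 + f$
$W = -11082$ ($W = \left(4 - 19\right) 778 + \left(105 - -483\right) = \left(-15\right) 778 + \left(105 + 483\right) = -11670 + 588 = -11082$)
$- W = \left(-1\right) \left(-11082\right) = 11082$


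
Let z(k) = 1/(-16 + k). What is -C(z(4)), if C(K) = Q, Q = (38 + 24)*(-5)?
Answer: 310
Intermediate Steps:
Q = -310 (Q = 62*(-5) = -310)
C(K) = -310
-C(z(4)) = -1*(-310) = 310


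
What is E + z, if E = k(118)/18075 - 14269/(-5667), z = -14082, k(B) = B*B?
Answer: -160232986063/11381225 ≈ -14079.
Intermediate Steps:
k(B) = B²
E = 37424387/11381225 (E = 118²/18075 - 14269/(-5667) = 13924*(1/18075) - 14269*(-1/5667) = 13924/18075 + 14269/5667 = 37424387/11381225 ≈ 3.2883)
E + z = 37424387/11381225 - 14082 = -160232986063/11381225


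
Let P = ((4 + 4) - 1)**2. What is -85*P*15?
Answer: -62475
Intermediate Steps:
P = 49 (P = (8 - 1)**2 = 7**2 = 49)
-85*P*15 = -85*49*15 = -4165*15 = -62475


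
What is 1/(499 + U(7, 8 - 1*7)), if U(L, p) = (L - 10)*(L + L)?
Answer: 1/457 ≈ 0.0021882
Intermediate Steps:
U(L, p) = 2*L*(-10 + L) (U(L, p) = (-10 + L)*(2*L) = 2*L*(-10 + L))
1/(499 + U(7, 8 - 1*7)) = 1/(499 + 2*7*(-10 + 7)) = 1/(499 + 2*7*(-3)) = 1/(499 - 42) = 1/457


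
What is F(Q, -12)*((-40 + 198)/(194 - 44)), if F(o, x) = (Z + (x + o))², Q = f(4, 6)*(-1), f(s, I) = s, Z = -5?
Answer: 11613/25 ≈ 464.52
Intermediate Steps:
Q = -4 (Q = 4*(-1) = -4)
F(o, x) = (-5 + o + x)² (F(o, x) = (-5 + (x + o))² = (-5 + (o + x))² = (-5 + o + x)²)
F(Q, -12)*((-40 + 198)/(194 - 44)) = (-5 - 4 - 12)²*((-40 + 198)/(194 - 44)) = (-21)²*(158/150) = 441*(158*(1/150)) = 441*(79/75) = 11613/25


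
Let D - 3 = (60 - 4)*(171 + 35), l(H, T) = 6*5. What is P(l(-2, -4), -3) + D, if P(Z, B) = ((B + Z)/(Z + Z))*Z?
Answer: 23105/2 ≈ 11553.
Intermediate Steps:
l(H, T) = 30
P(Z, B) = B/2 + Z/2 (P(Z, B) = ((B + Z)/((2*Z)))*Z = ((B + Z)*(1/(2*Z)))*Z = ((B + Z)/(2*Z))*Z = B/2 + Z/2)
D = 11539 (D = 3 + (60 - 4)*(171 + 35) = 3 + 56*206 = 3 + 11536 = 11539)
P(l(-2, -4), -3) + D = ((1/2)*(-3) + (1/2)*30) + 11539 = (-3/2 + 15) + 11539 = 27/2 + 11539 = 23105/2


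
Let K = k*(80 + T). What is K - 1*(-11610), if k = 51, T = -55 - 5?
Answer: 12630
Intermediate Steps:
T = -60
K = 1020 (K = 51*(80 - 60) = 51*20 = 1020)
K - 1*(-11610) = 1020 - 1*(-11610) = 1020 + 11610 = 12630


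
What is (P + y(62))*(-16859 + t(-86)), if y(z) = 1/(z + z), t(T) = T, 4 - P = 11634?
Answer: 24436706455/124 ≈ 1.9707e+8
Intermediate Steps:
P = -11630 (P = 4 - 1*11634 = 4 - 11634 = -11630)
y(z) = 1/(2*z)
(P + y(62))*(-16859 + t(-86)) = (-11630 + (½)/62)*(-16859 - 86) = (-11630 + (½)*(1/62))*(-16945) = (-11630 + 1/124)*(-16945) = -1442119/124*(-16945) = 24436706455/124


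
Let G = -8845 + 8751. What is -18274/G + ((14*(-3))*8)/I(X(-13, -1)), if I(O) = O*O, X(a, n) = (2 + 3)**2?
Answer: 5694833/29375 ≈ 193.87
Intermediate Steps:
X(a, n) = 25 (X(a, n) = 5**2 = 25)
I(O) = O**2
G = -94
-18274/G + ((14*(-3))*8)/I(X(-13, -1)) = -18274/(-94) + ((14*(-3))*8)/(25**2) = -18274*(-1/94) - 42*8/625 = 9137/47 - 336*1/625 = 9137/47 - 336/625 = 5694833/29375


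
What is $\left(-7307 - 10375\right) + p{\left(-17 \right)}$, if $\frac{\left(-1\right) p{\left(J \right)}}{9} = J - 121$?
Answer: $-16440$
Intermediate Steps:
$p{\left(J \right)} = 1089 - 9 J$ ($p{\left(J \right)} = - 9 \left(J - 121\right) = - 9 \left(-121 + J\right) = 1089 - 9 J$)
$\left(-7307 - 10375\right) + p{\left(-17 \right)} = \left(-7307 - 10375\right) + \left(1089 - -153\right) = -17682 + \left(1089 + 153\right) = -17682 + 1242 = -16440$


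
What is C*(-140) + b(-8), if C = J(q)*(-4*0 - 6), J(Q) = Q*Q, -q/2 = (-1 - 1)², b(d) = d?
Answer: 53752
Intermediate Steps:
q = -8 (q = -2*(-1 - 1)² = -2*(-2)² = -2*4 = -8)
J(Q) = Q²
C = -384 (C = (-8)²*(-4*0 - 6) = 64*(0 - 6) = 64*(-6) = -384)
C*(-140) + b(-8) = -384*(-140) - 8 = 53760 - 8 = 53752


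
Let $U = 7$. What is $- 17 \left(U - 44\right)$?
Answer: $629$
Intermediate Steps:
$- 17 \left(U - 44\right) = - 17 \left(7 - 44\right) = \left(-17\right) \left(-37\right) = 629$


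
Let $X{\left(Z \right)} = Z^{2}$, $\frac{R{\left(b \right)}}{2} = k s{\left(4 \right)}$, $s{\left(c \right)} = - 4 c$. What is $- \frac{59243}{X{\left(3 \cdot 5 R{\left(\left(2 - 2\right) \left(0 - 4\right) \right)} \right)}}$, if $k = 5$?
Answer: $- \frac{59243}{5760000} \approx -0.010285$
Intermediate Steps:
$R{\left(b \right)} = -160$ ($R{\left(b \right)} = 2 \cdot 5 \left(\left(-4\right) 4\right) = 2 \cdot 5 \left(-16\right) = 2 \left(-80\right) = -160$)
$- \frac{59243}{X{\left(3 \cdot 5 R{\left(\left(2 - 2\right) \left(0 - 4\right) \right)} \right)}} = - \frac{59243}{\left(3 \cdot 5 \left(-160\right)\right)^{2}} = - \frac{59243}{\left(15 \left(-160\right)\right)^{2}} = - \frac{59243}{\left(-2400\right)^{2}} = - \frac{59243}{5760000}$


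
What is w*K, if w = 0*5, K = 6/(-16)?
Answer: 0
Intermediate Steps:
K = -3/8 (K = 6*(-1/16) = -3/8 ≈ -0.37500)
w = 0
w*K = 0*(-3/8) = 0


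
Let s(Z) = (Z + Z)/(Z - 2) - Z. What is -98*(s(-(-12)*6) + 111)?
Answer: -20118/5 ≈ -4023.6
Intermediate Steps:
s(Z) = -Z + 2*Z/(-2 + Z) (s(Z) = (2*Z)/(-2 + Z) - Z = 2*Z/(-2 + Z) - Z = -Z + 2*Z/(-2 + Z))
-98*(s(-(-12)*6) + 111) = -98*((-(-12)*6)*(4 - (-3)*(-4*6))/(-2 - (-12)*6) + 111) = -98*((-3*(-24))*(4 - (-3)*(-24))/(-2 - 3*(-24)) + 111) = -98*(72*(4 - 1*72)/(-2 + 72) + 111) = -98*(72*(4 - 72)/70 + 111) = -98*(72*(1/70)*(-68) + 111) = -98*(-2448/35 + 111) = -98*1437/35 = -20118/5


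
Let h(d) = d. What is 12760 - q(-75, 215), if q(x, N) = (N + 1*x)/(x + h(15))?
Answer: 38287/3 ≈ 12762.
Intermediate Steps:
q(x, N) = (N + x)/(15 + x) (q(x, N) = (N + 1*x)/(x + 15) = (N + x)/(15 + x))
12760 - q(-75, 215) = 12760 - (215 - 75)/(15 - 75) = 12760 - 140/(-60) = 12760 - (-1)*140/60 = 12760 - 1*(-7/3) = 12760 + 7/3 = 38287/3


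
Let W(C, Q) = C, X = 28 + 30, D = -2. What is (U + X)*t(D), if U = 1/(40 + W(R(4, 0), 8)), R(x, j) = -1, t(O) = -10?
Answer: -22630/39 ≈ -580.26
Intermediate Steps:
X = 58
U = 1/39 (U = 1/(40 - 1) = 1/39 ≈ 0.025641)
(U + X)*t(D) = (1/39 + 58)*(-10) = (2263/39)*(-10) = -22630/39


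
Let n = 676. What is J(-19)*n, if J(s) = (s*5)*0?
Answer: 0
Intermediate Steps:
J(s) = 0 (J(s) = (5*s)*0 = 0)
J(-19)*n = 0*676 = 0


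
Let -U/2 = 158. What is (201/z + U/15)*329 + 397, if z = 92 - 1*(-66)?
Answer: -14493487/2370 ≈ -6115.4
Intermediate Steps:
z = 158 (z = 92 + 66 = 158)
U = -316 (U = -2*158 = -316)
(201/z + U/15)*329 + 397 = (201/158 - 316/15)*329 + 397 = -46913/2370*329 + 397 = -15434377/2370 + 397 = -14493487/2370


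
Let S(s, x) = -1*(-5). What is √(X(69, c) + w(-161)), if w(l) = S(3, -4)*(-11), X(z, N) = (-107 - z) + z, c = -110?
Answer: 9*I*√2 ≈ 12.728*I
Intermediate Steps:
S(s, x) = 5
X(z, N) = -107
w(l) = -55 (w(l) = 5*(-11) = -55)
√(X(69, c) + w(-161)) = √(-107 - 55) = √(-162) = 9*I*√2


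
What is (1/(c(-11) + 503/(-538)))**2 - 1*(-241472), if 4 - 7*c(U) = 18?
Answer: 602048180196/2493241 ≈ 2.4147e+5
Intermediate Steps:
c(U) = -2 (c(U) = 4/7 - 1/7*18 = 4/7 - 18/7 = -2)
(1/(c(-11) + 503/(-538)))**2 - 1*(-241472) = (1/(-2 + 503/(-538)))**2 - 1*(-241472) = (1/(-2 + 503*(-1/538)))**2 + 241472 = (1/(-2 - 503/538))**2 + 241472 = (1/(-1579/538))**2 + 241472 = (-538/1579)**2 + 241472 = 289444/2493241 + 241472 = 602048180196/2493241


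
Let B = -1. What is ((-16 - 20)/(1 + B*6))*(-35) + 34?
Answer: -218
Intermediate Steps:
((-16 - 20)/(1 + B*6))*(-35) + 34 = ((-16 - 20)/(1 - 1*6))*(-35) + 34 = -36/(1 - 6)*(-35) + 34 = -36/(-5)*(-35) + 34 = -36*(-1/5)*(-35) + 34 = (36/5)*(-35) + 34 = -252 + 34 = -218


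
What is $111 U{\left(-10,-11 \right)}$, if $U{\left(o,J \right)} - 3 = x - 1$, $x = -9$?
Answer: $-777$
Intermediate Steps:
$U{\left(o,J \right)} = -7$ ($U{\left(o,J \right)} = 3 - 10 = -7$)
$111 U{\left(-10,-11 \right)} = 111 \left(-7\right) = -777$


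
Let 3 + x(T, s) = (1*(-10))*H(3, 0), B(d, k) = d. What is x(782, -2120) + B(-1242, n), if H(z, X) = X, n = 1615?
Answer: -1245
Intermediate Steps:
x(T, s) = -3 (x(T, s) = -3 + (1*(-10))*0 = -3 - 10*0 = -3 + 0 = -3)
x(782, -2120) + B(-1242, n) = -3 - 1242 = -1245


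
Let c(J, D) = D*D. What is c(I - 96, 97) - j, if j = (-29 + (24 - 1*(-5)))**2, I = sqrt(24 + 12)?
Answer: 9409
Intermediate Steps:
I = 6 (I = sqrt(36) = 6)
j = 0 (j = (-29 + (24 + 5))**2 = (-29 + 29)**2 = 0**2 = 0)
c(J, D) = D**2
c(I - 96, 97) - j = 97**2 - 1*0 = 9409 + 0 = 9409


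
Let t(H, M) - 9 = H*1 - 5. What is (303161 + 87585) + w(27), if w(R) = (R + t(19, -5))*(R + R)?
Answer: 393446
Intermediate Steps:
t(H, M) = 4 + H (t(H, M) = 9 + (H*1 - 5) = 9 + (H - 5) = 9 + (-5 + H) = 4 + H)
w(R) = 2*R*(23 + R) (w(R) = (R + (4 + 19))*(R + R) = (R + 23)*(2*R) = (23 + R)*(2*R) = 2*R*(23 + R))
(303161 + 87585) + w(27) = (303161 + 87585) + 2*27*(23 + 27) = 390746 + 2*27*50 = 390746 + 2700 = 393446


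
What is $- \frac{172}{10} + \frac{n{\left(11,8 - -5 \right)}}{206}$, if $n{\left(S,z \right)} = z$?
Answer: $- \frac{17651}{1030} \approx -17.137$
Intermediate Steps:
$- \frac{172}{10} + \frac{n{\left(11,8 - -5 \right)}}{206} = - \frac{172}{10} + \frac{8 - -5}{206} = \left(-172\right) \frac{1}{10} + \left(8 + 5\right) \frac{1}{206} = - \frac{86}{5} + 13 \cdot \frac{1}{206} = - \frac{86}{5} + \frac{13}{206} = - \frac{17651}{1030}$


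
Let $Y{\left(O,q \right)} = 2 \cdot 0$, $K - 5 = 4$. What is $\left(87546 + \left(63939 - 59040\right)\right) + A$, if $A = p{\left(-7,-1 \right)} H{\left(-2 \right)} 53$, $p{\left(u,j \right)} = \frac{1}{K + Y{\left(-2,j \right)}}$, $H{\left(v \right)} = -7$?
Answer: $\frac{831634}{9} \approx 92404.0$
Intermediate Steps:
$K = 9$ ($K = 5 + 4 = 9$)
$Y{\left(O,q \right)} = 0$
$p{\left(u,j \right)} = \frac{1}{9}$ ($p{\left(u,j \right)} = \frac{1}{9 + 0} = \frac{1}{9}$)
$A = - \frac{371}{9}$ ($A = \frac{1}{9} \left(-7\right) 53 = \left(- \frac{7}{9}\right) 53 = - \frac{371}{9} \approx -41.222$)
$\left(87546 + \left(63939 - 59040\right)\right) + A = \left(87546 + \left(63939 - 59040\right)\right) - \frac{371}{9} = \left(87546 + 4899\right) - \frac{371}{9} = 92445 - \frac{371}{9} = \frac{831634}{9}$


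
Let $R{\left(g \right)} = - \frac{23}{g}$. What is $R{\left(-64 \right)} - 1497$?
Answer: $- \frac{95785}{64} \approx -1496.6$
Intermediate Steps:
$R{\left(-64 \right)} - 1497 = - \frac{23}{-64} - 1497 = \left(-23\right) \left(- \frac{1}{64}\right) - 1497 = \frac{23}{64} - 1497 = - \frac{95785}{64}$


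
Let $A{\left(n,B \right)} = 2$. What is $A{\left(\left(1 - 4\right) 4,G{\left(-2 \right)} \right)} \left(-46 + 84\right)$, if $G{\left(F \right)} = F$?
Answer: $76$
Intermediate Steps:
$A{\left(\left(1 - 4\right) 4,G{\left(-2 \right)} \right)} \left(-46 + 84\right) = 2 \left(-46 + 84\right) = 2 \cdot 38 = 76$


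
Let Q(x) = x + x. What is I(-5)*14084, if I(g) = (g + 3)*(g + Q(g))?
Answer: 422520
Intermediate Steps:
Q(x) = 2*x
I(g) = 3*g*(3 + g) (I(g) = (g + 3)*(g + 2*g) = (3 + g)*(3*g) = 3*g*(3 + g))
I(-5)*14084 = (3*(-5)*(3 - 5))*14084 = (3*(-5)*(-2))*14084 = 30*14084 = 422520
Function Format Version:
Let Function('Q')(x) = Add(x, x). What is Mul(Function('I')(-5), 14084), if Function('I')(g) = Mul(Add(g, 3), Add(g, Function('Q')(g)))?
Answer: 422520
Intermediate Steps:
Function('Q')(x) = Mul(2, x)
Function('I')(g) = Mul(3, g, Add(3, g)) (Function('I')(g) = Mul(Add(g, 3), Add(g, Mul(2, g))) = Mul(Add(3, g), Mul(3, g)) = Mul(3, g, Add(3, g)))
Mul(Function('I')(-5), 14084) = Mul(Mul(3, -5, Add(3, -5)), 14084) = Mul(Mul(3, -5, -2), 14084) = Mul(30, 14084) = 422520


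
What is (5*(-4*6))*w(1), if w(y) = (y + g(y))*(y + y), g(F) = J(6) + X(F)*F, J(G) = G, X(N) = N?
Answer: -1920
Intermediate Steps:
g(F) = 6 + F² (g(F) = 6 + F*F = 6 + F²)
w(y) = 2*y*(6 + y + y²) (w(y) = (y + (6 + y²))*(y + y) = (6 + y + y²)*(2*y) = 2*y*(6 + y + y²))
(5*(-4*6))*w(1) = (5*(-4*6))*(2*1*(6 + 1 + 1²)) = (5*(-24))*(2*1*(6 + 1 + 1)) = -240*8 = -120*16 = -1920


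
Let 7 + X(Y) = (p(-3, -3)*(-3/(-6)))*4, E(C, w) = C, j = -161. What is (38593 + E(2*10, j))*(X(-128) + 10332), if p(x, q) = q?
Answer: 398447547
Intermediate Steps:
X(Y) = -13 (X(Y) = -7 - (-9)/(-6)*4 = -7 - (-9)*(-1)/6*4 = -7 - 3*½*4 = -7 - 3/2*4 = -7 - 6 = -13)
(38593 + E(2*10, j))*(X(-128) + 10332) = (38593 + 2*10)*(-13 + 10332) = (38593 + 20)*10319 = 38613*10319 = 398447547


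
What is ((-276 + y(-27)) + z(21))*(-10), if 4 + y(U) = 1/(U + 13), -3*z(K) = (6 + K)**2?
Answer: 36615/7 ≈ 5230.7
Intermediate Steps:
z(K) = -(6 + K)**2/3
y(U) = -4 + 1/(13 + U) (y(U) = -4 + 1/(U + 13) = -4 + 1/(13 + U))
((-276 + y(-27)) + z(21))*(-10) = ((-276 + (-51 - 4*(-27))/(13 - 27)) - (6 + 21)**2/3)*(-10) = ((-276 + (-51 + 108)/(-14)) - 1/3*27**2)*(-10) = ((-276 - 1/14*57) - 1/3*729)*(-10) = ((-276 - 57/14) - 243)*(-10) = (-3921/14 - 243)*(-10) = -7323/14*(-10) = 36615/7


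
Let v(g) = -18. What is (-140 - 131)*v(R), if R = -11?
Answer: 4878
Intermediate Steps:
(-140 - 131)*v(R) = (-140 - 131)*(-18) = -271*(-18) = 4878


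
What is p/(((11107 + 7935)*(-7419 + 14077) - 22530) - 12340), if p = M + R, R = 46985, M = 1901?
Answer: 24443/63373383 ≈ 0.00038570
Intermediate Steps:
p = 48886 (p = 1901 + 46985 = 48886)
p/(((11107 + 7935)*(-7419 + 14077) - 22530) - 12340) = 48886/(((11107 + 7935)*(-7419 + 14077) - 22530) - 12340) = 48886/((19042*6658 - 22530) - 12340) = 48886/((126781636 - 22530) - 12340) = 48886/(126759106 - 12340) = 48886/126746766 = 48886*(1/126746766) = 24443/63373383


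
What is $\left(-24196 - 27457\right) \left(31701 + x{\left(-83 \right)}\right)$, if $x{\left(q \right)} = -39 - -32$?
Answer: $-1637090182$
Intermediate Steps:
$x{\left(q \right)} = -7$ ($x{\left(q \right)} = -39 + 32 = -7$)
$\left(-24196 - 27457\right) \left(31701 + x{\left(-83 \right)}\right) = \left(-24196 - 27457\right) \left(31701 - 7\right) = \left(-51653\right) 31694 = -1637090182$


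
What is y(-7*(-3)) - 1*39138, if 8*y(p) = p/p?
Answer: -313103/8 ≈ -39138.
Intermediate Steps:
y(p) = 1/8 (y(p) = (p/p)/8 = (1/8)*1 = 1/8)
y(-7*(-3)) - 1*39138 = 1/8 - 1*39138 = 1/8 - 39138 = -313103/8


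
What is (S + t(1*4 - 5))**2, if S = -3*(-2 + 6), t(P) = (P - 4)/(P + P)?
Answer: 361/4 ≈ 90.250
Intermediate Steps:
t(P) = (-4 + P)/(2*P) (t(P) = (-4 + P)/((2*P)) = (-4 + P)*(1/(2*P)) = (-4 + P)/(2*P))
S = -12 (S = -3*4 = -12)
(S + t(1*4 - 5))**2 = (-12 + (-4 + (1*4 - 5))/(2*(1*4 - 5)))**2 = (-12 + (-4 + (4 - 5))/(2*(4 - 5)))**2 = (-12 + (1/2)*(-4 - 1)/(-1))**2 = (-12 + (1/2)*(-1)*(-5))**2 = (-12 + 5/2)**2 = (-19/2)**2 = 361/4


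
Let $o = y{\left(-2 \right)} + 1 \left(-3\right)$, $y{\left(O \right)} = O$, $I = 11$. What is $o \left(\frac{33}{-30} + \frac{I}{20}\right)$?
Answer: $\frac{11}{4} \approx 2.75$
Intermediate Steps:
$o = -5$ ($o = -2 + 1 \left(-3\right) = -2 - 3 = -5$)
$o \left(\frac{33}{-30} + \frac{I}{20}\right) = - 5 \left(\frac{33}{-30} + \frac{11}{20}\right) = - 5 \left(33 \left(- \frac{1}{30}\right) + 11 \cdot \frac{1}{20}\right) = - 5 \left(- \frac{11}{10} + \frac{11}{20}\right) = \left(-5\right) \left(- \frac{11}{20}\right) = \frac{11}{4}$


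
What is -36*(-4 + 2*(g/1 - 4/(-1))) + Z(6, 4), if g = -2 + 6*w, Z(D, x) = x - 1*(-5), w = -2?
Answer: 873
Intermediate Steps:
Z(D, x) = 5 + x (Z(D, x) = x + 5 = 5 + x)
g = -14 (g = -2 + 6*(-2) = -2 - 12 = -14)
-36*(-4 + 2*(g/1 - 4/(-1))) + Z(6, 4) = -36*(-4 + 2*(-14/1 - 4/(-1))) + (5 + 4) = -36*(-4 + 2*(-14*1 - 4*(-1))) + 9 = -36*(-4 + 2*(-14 + 4)) + 9 = -36*(-4 + 2*(-10)) + 9 = -36*(-4 - 20) + 9 = -36*(-24) + 9 = 864 + 9 = 873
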